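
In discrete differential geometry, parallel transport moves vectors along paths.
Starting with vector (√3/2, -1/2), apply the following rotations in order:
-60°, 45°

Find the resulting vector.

Total rotation: (-60°) + 45° = -15°. Final vector: (0.7071, -0.7071)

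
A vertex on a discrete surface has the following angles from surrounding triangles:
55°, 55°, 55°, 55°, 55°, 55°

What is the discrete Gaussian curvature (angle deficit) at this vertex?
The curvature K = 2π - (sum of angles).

Sum of angles = 330°. K = 360° - 330° = 30°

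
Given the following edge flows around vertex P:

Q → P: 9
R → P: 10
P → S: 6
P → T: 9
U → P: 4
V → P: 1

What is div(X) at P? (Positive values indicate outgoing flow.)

Divergence = sum of outgoing flows = (-9) + (-10) + 6 + 9 + (-4) + (-1) = -9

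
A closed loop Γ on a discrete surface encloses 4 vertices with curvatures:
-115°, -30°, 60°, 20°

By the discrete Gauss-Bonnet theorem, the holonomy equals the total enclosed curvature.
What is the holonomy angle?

Holonomy = total enclosed curvature = (-115°) + (-30°) + 60° + 20° = -65°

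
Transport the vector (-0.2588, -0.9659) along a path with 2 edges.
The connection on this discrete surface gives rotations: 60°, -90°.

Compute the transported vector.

Total rotation: 60° + (-90°) = -30°. Final vector: (-0.7071, -0.7071)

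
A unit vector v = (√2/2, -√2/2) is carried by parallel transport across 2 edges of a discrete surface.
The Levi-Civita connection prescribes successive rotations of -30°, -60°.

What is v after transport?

Total rotation: (-30°) + (-60°) = -90°. Final vector: (-0.7071, -0.7071)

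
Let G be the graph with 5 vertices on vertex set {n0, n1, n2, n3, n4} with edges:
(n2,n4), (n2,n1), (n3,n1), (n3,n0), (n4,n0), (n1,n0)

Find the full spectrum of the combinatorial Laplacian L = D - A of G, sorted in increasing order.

Degrees: deg(n0) = 3, deg(n1) = 3, deg(n2) = 2, deg(n3) = 2, deg(n4) = 2.
L = D − A with rows/columns ordered (n0, n1, n2, n3, n4):
  [ 3, -1,  0, -1, -1]
  [-1,  3, -1, -1,  0]
  [ 0, -1,  2,  0, -1]
  [-1, -1,  0,  2,  0]
  [-1,  0, -1,  0,  2]
Characteristic polynomial: det(λI − L) = λ(λ² − 5λ + 5)(λ² − 7λ + 11).
Roots: λ = 0; (λ² − 5λ + 5) = 0 ⇒ λ = (5 ± √5)/2 ≈ 1.382, 3.618; (λ² − 7λ + 11) = 0 ⇒ λ = (7 ± √5)/2 ≈ 2.382, 4.618.
(Check: the roots sum (with multiplicity) to 12, matching trace L = Σdeg = 2·6 = 12.)
Laplacian eigenvalues (increasing order): [0.0, 1.382, 2.382, 3.618, 4.618]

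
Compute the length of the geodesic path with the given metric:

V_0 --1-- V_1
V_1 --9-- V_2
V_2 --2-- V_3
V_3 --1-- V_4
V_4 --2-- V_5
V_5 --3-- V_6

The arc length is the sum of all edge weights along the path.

Arc length = 1 + 9 + 2 + 1 + 2 + 3 = 18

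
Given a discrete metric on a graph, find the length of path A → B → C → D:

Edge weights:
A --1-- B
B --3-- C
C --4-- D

Arc length = 1 + 3 + 4 = 8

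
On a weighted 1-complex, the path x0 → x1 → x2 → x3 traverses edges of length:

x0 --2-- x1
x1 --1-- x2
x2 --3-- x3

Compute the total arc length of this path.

Arc length = 2 + 1 + 3 = 6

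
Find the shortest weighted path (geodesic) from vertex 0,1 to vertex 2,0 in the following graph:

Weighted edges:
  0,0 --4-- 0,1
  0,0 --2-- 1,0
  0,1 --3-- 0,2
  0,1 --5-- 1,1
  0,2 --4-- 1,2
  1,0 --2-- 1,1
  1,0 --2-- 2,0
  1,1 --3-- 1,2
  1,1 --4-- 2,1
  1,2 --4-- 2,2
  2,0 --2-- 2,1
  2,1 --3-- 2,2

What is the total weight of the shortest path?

Shortest path: 0,1 → 0,0 → 1,0 → 2,0, total weight = 8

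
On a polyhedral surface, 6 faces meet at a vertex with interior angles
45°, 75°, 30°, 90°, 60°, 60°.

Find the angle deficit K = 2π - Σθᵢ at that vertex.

Sum of angles = 360°. K = 360° - 360° = 0° = 0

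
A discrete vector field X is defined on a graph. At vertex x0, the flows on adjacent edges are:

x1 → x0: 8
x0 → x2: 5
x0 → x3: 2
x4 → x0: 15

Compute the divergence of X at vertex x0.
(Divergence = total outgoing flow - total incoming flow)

Divergence = sum of outgoing flows = (-8) + 5 + 2 + (-15) = -16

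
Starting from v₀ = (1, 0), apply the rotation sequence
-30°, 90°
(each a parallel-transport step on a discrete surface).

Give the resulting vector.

Total rotation: (-30°) + 90° = 60°. Final vector: (0.5000, 0.8660)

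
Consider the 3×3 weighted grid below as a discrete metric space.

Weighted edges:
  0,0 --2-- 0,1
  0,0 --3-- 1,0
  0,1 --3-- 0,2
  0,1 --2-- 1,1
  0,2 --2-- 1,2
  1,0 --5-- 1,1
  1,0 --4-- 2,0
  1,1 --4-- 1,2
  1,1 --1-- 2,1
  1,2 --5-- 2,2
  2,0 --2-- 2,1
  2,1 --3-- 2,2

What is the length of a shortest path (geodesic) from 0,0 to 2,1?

Shortest path: 0,0 → 0,1 → 1,1 → 2,1, total weight = 5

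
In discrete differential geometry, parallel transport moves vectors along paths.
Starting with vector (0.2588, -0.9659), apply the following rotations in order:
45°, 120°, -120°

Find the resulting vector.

Total rotation: 45° + 120° + (-120°) = 45°. Final vector: (0.8660, -0.5000)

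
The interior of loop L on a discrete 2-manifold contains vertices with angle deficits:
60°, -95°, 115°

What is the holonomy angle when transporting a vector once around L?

Holonomy = total enclosed curvature = 60° + (-95°) + 115° = 80°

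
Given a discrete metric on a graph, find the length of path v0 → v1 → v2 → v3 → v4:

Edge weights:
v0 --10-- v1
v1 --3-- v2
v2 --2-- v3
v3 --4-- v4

Arc length = 10 + 3 + 2 + 4 = 19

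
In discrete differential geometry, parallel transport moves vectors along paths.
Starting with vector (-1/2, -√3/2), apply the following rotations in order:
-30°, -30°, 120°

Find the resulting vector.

Total rotation: (-30°) + (-30°) + 120° = 60°. Final vector: (0.5000, -0.8660)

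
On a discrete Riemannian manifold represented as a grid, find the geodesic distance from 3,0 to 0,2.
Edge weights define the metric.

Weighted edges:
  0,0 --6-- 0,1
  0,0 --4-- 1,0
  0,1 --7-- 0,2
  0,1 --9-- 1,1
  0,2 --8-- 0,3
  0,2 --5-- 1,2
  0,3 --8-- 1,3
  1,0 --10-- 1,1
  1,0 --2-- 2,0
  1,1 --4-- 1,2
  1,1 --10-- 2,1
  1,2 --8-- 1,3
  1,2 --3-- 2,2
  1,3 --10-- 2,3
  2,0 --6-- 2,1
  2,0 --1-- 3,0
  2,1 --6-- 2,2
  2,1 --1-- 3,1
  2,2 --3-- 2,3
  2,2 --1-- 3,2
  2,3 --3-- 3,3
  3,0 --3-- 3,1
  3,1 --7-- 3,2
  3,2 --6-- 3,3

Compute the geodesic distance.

Shortest path: 3,0 → 3,1 → 2,1 → 2,2 → 1,2 → 0,2, total weight = 18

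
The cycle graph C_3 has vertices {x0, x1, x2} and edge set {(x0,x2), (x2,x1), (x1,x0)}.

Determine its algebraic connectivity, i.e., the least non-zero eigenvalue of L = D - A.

The cycle graph C_n has Laplacian eigenvalues λ_k = 2 − 2cos(2πk/n), k = 0, 1, …, n−1. Here n = 3:
k=0: 2 − 2cos(0) = 0.0; k=1: 2 − 2cos(2π/3) = 3.0; k=2: 2 − 2cos(4π/3) = 3.0.
Laplacian eigenvalues: [0.0, 3.0, 3.0]. Algebraic connectivity (smallest non-zero eigenvalue) = 3.0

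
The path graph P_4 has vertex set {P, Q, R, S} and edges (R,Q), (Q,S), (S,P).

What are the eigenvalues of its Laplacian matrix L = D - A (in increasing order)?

The path graph P_n has Laplacian eigenvalues λ_k = 2 − 2cos(kπ/n), k = 0, 1, …, n−1. Here n = 4:
k=0: 2 − 2cos(0) = 0.0; k=1: 2 − 2cos(π/4) = 0.5858; k=2: 2 − 2cos(π/2) = 2.0; k=3: 2 − 2cos(3π/4) = 3.4142.
Laplacian eigenvalues (increasing order): [0.0, 0.5858, 2.0, 3.4142]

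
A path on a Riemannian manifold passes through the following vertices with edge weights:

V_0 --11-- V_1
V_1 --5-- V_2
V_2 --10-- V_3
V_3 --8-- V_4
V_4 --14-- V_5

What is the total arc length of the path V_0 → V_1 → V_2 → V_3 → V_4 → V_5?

Arc length = 11 + 5 + 10 + 8 + 14 = 48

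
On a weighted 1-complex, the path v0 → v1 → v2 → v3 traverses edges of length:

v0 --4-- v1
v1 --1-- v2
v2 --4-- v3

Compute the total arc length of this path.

Arc length = 4 + 1 + 4 = 9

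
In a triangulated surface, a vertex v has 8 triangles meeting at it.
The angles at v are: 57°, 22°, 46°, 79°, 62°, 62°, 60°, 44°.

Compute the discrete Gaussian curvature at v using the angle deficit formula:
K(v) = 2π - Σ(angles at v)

Sum of angles = 432°. K = 360° - 432° = -72° = -2π/5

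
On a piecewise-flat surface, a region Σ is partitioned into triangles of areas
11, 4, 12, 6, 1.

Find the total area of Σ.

11 + 4 + 12 + 6 + 1 = 34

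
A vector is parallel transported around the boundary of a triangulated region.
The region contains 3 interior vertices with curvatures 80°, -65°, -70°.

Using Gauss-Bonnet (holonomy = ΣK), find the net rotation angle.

Holonomy = total enclosed curvature = 80° + (-65°) + (-70°) = -55°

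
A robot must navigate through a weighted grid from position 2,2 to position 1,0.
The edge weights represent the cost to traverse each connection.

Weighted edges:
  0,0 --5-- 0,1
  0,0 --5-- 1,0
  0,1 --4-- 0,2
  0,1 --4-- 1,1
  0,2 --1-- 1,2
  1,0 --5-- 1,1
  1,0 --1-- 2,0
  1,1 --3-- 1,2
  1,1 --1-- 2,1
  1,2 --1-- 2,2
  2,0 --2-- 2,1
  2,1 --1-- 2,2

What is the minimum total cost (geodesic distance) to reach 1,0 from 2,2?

Shortest path: 2,2 → 2,1 → 2,0 → 1,0, total weight = 4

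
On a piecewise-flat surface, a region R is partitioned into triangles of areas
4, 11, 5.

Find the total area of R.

4 + 11 + 5 = 20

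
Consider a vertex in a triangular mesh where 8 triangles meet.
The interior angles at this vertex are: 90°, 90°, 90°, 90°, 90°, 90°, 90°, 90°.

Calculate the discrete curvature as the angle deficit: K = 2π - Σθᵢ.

Sum of angles = 720°. K = 360° - 720° = -360°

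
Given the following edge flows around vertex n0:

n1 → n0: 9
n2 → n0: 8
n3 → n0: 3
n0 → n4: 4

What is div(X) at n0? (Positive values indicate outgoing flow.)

Divergence = sum of outgoing flows = (-9) + (-8) + (-3) + 4 = -16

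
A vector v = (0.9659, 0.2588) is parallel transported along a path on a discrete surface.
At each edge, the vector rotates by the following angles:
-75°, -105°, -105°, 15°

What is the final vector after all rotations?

Total rotation: (-75°) + (-105°) + (-105°) + 15° = -270° ≡ 90° (mod 360°). Final vector: (-0.2588, 0.9659)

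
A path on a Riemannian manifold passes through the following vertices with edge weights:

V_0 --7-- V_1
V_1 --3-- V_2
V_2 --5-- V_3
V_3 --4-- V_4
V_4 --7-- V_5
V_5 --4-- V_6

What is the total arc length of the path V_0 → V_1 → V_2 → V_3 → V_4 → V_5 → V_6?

Arc length = 7 + 3 + 5 + 4 + 7 + 4 = 30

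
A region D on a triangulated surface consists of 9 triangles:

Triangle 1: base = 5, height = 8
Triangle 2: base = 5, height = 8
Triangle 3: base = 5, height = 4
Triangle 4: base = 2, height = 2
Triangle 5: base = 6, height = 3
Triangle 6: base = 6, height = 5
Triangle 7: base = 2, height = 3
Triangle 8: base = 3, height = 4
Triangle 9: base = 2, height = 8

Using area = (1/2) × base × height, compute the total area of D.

(1/2)×5×8 + (1/2)×5×8 + (1/2)×5×4 + (1/2)×2×2 + (1/2)×6×3 + (1/2)×6×5 + (1/2)×2×3 + (1/2)×3×4 + (1/2)×2×8 = 93.0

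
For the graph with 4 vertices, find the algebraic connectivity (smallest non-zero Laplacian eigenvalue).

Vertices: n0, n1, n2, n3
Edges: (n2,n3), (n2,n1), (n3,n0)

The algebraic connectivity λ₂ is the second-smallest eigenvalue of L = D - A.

Degrees: deg(n0) = 1, deg(n1) = 1, deg(n2) = 2, deg(n3) = 2.
L = D − A with rows/columns ordered (n0, n1, n2, n3):
  [ 1,  0,  0, -1]
  [ 0,  1, -1,  0]
  [ 0, -1,  2, -1]
  [-1,  0, -1,  2]
Characteristic polynomial: det(λI − L) = λ(λ² − 4λ + 2)(λ − 2).
Roots: λ = 0; (λ² − 4λ + 2) = 0 ⇒ λ = 2 ± √2 ≈ 0.5858, 3.4142; (λ − 2) = 0 ⇒ λ = 2.
(Check: the roots sum (with multiplicity) to 6, matching trace L = Σdeg = 2·3 = 6.)
Laplacian eigenvalues: [0.0, 0.5858, 2.0, 3.4142]. Algebraic connectivity (smallest non-zero eigenvalue) = 0.5858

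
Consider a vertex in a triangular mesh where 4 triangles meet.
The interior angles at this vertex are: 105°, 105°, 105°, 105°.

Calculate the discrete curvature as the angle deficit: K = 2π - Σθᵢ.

Sum of angles = 420°. K = 360° - 420° = -60° = -π/3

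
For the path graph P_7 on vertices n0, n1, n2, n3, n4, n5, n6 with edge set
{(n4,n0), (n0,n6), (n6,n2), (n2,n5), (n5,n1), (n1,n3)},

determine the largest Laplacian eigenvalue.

The path graph P_n has Laplacian eigenvalues λ_k = 2 − 2cos(kπ/n), k = 0, 1, …, n−1. Here n = 7:
k=0: 2 − 2cos(0) = 0.0; k=1: 2 − 2cos(π/7) = 0.1981; k=2: 2 − 2cos(2π/7) = 0.753; k=3: 2 − 2cos(3π/7) = 1.555; k=4: 2 − 2cos(4π/7) = 2.445; k=5: 2 − 2cos(5π/7) = 3.247; k=6: 2 − 2cos(6π/7) = 3.8019.
Laplacian eigenvalues: [0.0, 0.1981, 0.753, 1.555, 2.445, 3.247, 3.8019]. Largest eigenvalue (spectral radius) = 3.8019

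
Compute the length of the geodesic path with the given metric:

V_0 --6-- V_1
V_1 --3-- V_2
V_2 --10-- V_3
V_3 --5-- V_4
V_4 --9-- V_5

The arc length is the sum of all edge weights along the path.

Arc length = 6 + 3 + 10 + 5 + 9 = 33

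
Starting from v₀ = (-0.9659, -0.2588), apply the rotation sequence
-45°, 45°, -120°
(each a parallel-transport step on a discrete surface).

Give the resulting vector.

Total rotation: (-45°) + 45° + (-120°) = -120°. Final vector: (0.2588, 0.9659)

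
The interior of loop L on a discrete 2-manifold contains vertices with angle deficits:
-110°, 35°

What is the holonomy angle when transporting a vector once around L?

Holonomy = total enclosed curvature = (-110°) + 35° = -75°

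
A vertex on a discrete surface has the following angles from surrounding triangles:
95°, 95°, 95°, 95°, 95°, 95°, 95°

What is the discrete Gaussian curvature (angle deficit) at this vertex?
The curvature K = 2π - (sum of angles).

Sum of angles = 665°. K = 360° - 665° = -305° = -61π/36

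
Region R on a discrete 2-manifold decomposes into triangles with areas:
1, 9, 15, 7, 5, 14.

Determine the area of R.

1 + 9 + 15 + 7 + 5 + 14 = 51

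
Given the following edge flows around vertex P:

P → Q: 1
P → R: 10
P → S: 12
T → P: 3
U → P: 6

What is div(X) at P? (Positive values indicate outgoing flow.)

Divergence = sum of outgoing flows = 1 + 10 + 12 + (-3) + (-6) = 14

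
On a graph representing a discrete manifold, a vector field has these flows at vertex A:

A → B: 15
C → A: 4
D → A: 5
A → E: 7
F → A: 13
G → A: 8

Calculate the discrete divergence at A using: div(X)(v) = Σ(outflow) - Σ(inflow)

Divergence = sum of outgoing flows = 15 + (-4) + (-5) + 7 + (-13) + (-8) = -8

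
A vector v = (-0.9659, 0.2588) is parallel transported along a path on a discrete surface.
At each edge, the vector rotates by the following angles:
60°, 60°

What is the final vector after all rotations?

Total rotation: 60° + 60° = 120°. Final vector: (0.2588, -0.9659)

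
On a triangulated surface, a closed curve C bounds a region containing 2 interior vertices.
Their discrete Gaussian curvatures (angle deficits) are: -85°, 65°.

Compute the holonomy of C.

Holonomy = total enclosed curvature = (-85°) + 65° = -20°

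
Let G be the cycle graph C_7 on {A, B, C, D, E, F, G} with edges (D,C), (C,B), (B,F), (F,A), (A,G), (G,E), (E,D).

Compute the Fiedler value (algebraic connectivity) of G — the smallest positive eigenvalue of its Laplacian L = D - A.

The cycle graph C_n has Laplacian eigenvalues λ_k = 2 − 2cos(2πk/n), k = 0, 1, …, n−1. Here n = 7:
k=0: 2 − 2cos(0) = 0.0; k=1: 2 − 2cos(2π/7) = 0.753; k=2: 2 − 2cos(4π/7) = 2.445; k=3: 2 − 2cos(6π/7) = 3.8019; k=4: 2 − 2cos(8π/7) = 3.8019; k=5: 2 − 2cos(10π/7) = 2.445; k=6: 2 − 2cos(12π/7) = 0.753.
Laplacian eigenvalues: [0.0, 0.753, 0.753, 2.445, 2.445, 3.8019, 3.8019]. Algebraic connectivity (smallest non-zero eigenvalue) = 0.753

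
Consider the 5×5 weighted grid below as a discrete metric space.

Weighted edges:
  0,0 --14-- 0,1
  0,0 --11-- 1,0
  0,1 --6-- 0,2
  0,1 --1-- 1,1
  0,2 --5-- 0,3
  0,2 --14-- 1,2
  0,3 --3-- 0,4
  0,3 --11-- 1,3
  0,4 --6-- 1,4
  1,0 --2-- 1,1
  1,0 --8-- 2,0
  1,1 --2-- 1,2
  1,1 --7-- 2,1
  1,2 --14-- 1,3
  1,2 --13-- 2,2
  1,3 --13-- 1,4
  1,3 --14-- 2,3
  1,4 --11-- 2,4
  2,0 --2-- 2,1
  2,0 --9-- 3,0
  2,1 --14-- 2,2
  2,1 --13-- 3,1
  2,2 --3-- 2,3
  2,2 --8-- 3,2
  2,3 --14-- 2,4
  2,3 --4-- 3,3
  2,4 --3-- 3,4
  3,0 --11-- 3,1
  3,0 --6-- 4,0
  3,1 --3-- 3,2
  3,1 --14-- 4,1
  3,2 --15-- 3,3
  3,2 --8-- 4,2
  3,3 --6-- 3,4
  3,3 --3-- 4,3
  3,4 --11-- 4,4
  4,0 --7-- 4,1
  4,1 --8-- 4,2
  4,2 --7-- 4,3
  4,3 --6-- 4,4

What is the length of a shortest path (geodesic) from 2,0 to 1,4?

Shortest path: 2,0 → 2,1 → 1,1 → 0,1 → 0,2 → 0,3 → 0,4 → 1,4, total weight = 30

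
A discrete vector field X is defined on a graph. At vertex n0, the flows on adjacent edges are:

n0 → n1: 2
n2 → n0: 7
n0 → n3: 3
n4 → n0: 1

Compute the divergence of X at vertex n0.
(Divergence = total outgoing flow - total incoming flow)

Divergence = sum of outgoing flows = 2 + (-7) + 3 + (-1) = -3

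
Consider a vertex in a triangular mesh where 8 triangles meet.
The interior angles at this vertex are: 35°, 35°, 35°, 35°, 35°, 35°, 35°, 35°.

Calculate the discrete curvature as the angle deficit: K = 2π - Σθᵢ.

Sum of angles = 280°. K = 360° - 280° = 80°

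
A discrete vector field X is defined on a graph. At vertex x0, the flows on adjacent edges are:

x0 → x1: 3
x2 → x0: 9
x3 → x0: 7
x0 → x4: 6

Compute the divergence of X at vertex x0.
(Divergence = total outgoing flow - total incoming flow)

Divergence = sum of outgoing flows = 3 + (-9) + (-7) + 6 = -7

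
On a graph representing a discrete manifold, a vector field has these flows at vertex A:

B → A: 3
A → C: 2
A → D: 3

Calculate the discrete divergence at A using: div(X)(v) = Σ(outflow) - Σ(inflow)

Divergence = sum of outgoing flows = (-3) + 2 + 3 = 2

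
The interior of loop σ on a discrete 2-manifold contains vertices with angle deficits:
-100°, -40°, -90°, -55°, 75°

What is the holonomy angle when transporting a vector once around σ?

Holonomy = total enclosed curvature = (-100°) + (-40°) + (-90°) + (-55°) + 75° = -210°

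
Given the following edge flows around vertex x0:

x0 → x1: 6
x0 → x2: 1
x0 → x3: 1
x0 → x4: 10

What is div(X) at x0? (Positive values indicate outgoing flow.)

Divergence = sum of outgoing flows = 6 + 1 + 1 + 10 = 18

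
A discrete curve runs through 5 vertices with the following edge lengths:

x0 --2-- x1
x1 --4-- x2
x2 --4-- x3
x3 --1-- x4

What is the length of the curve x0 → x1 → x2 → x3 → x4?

Arc length = 2 + 4 + 4 + 1 = 11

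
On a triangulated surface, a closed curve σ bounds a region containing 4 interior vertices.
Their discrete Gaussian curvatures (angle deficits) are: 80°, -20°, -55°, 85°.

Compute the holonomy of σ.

Holonomy = total enclosed curvature = 80° + (-20°) + (-55°) + 85° = 90°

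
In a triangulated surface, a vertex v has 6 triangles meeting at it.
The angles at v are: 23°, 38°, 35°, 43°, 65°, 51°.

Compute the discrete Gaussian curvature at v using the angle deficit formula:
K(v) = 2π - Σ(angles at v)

Sum of angles = 255°. K = 360° - 255° = 105° = 7π/12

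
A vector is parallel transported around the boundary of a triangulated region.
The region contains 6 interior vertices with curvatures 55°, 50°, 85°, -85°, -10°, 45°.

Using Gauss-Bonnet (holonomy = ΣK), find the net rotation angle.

Holonomy = total enclosed curvature = 55° + 50° + 85° + (-85°) + (-10°) + 45° = 140°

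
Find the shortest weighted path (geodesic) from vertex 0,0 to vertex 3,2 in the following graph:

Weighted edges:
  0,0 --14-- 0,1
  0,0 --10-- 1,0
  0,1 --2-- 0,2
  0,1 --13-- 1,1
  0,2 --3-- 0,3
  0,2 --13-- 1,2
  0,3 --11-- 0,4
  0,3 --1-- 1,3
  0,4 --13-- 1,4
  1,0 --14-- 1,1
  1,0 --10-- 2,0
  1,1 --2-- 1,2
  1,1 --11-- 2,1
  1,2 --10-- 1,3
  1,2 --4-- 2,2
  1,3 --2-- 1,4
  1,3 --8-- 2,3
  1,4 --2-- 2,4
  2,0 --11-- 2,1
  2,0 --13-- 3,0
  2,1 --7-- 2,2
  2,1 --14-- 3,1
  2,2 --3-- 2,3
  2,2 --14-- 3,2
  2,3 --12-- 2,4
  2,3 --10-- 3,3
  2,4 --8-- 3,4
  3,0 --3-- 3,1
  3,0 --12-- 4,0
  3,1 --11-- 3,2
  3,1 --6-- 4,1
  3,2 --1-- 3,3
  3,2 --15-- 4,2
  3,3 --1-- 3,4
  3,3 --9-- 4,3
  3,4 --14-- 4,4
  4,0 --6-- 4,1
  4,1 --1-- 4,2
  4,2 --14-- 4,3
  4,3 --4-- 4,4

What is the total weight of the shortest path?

Shortest path: 0,0 → 0,1 → 0,2 → 0,3 → 1,3 → 1,4 → 2,4 → 3,4 → 3,3 → 3,2, total weight = 34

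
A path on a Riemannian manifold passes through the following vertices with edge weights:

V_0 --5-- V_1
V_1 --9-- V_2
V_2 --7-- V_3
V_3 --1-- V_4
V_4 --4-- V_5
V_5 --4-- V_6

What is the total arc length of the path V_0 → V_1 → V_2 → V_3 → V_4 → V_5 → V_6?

Arc length = 5 + 9 + 7 + 1 + 4 + 4 = 30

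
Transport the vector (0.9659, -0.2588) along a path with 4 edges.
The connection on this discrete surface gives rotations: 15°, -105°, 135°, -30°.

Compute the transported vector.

Total rotation: 15° + (-105°) + 135° + (-30°) = 15°. Final vector: (1, 0)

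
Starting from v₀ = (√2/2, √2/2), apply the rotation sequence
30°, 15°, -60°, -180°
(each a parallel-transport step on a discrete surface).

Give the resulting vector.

Total rotation: 30° + 15° + (-60°) + (-180°) = -195° ≡ 165° (mod 360°). Final vector: (-0.8660, -0.5000)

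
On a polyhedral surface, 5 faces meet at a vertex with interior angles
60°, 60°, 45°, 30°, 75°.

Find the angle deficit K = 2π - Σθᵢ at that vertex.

Sum of angles = 270°. K = 360° - 270° = 90° = π/2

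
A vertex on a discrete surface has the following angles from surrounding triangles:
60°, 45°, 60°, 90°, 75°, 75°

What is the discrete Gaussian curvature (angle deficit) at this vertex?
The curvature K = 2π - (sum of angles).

Sum of angles = 405°. K = 360° - 405° = -45°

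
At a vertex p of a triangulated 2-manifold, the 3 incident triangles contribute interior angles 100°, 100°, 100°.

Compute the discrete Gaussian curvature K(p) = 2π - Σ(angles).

Sum of angles = 300°. K = 360° - 300° = 60° = π/3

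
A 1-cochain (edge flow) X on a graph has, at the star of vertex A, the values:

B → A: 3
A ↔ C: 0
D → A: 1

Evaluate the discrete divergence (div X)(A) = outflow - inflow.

Divergence = sum of outgoing flows = (-3) + 0 + (-1) = -4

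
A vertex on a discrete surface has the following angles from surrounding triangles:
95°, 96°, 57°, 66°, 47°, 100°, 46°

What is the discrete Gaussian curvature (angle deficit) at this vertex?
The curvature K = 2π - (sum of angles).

Sum of angles = 507°. K = 360° - 507° = -147° = -49π/60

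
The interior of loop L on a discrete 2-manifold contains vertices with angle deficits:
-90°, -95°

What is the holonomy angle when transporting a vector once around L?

Holonomy = total enclosed curvature = (-90°) + (-95°) = -185°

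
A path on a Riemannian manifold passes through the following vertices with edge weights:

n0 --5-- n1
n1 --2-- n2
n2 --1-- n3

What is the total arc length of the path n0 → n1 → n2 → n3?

Arc length = 5 + 2 + 1 = 8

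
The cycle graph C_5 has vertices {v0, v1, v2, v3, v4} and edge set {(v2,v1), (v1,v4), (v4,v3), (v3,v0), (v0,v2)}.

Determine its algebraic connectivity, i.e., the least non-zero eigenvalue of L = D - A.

The cycle graph C_n has Laplacian eigenvalues λ_k = 2 − 2cos(2πk/n), k = 0, 1, …, n−1. Here n = 5:
k=0: 2 − 2cos(0) = 0.0; k=1: 2 − 2cos(2π/5) = 1.382; k=2: 2 − 2cos(4π/5) = 3.618; k=3: 2 − 2cos(6π/5) = 3.618; k=4: 2 − 2cos(8π/5) = 1.382.
Laplacian eigenvalues: [0.0, 1.382, 1.382, 3.618, 3.618]. Algebraic connectivity (smallest non-zero eigenvalue) = 1.382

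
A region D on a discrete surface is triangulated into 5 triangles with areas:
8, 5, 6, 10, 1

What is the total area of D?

8 + 5 + 6 + 10 + 1 = 30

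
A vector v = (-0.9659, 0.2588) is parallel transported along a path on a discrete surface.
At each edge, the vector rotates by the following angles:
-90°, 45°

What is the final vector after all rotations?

Total rotation: (-90°) + 45° = -45°. Final vector: (-0.5000, 0.8660)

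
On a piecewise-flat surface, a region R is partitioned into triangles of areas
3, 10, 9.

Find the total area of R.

3 + 10 + 9 = 22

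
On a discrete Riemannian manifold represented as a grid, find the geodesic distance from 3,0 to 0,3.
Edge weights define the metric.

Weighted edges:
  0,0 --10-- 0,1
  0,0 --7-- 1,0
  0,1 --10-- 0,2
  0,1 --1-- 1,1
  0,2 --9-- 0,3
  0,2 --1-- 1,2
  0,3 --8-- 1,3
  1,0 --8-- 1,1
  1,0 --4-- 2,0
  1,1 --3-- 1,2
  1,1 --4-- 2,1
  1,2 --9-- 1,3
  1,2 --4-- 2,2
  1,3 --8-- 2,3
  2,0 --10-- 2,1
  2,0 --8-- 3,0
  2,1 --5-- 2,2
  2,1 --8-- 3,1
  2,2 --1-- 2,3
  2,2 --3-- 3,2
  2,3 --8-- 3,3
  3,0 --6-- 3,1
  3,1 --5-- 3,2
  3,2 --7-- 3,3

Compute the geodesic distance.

Shortest path: 3,0 → 3,1 → 3,2 → 2,2 → 1,2 → 0,2 → 0,3, total weight = 28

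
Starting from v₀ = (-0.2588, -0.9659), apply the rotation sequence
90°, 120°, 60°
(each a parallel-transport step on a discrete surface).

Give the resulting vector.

Total rotation: 90° + 120° + 60° = 270° ≡ -90° (mod 360°). Final vector: (-0.9659, 0.2588)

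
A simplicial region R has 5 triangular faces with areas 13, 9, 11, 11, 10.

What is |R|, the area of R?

13 + 9 + 11 + 11 + 10 = 54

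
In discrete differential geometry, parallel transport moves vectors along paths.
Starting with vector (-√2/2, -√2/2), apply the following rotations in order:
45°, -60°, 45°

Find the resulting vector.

Total rotation: 45° + (-60°) + 45° = 30°. Final vector: (-0.2588, -0.9659)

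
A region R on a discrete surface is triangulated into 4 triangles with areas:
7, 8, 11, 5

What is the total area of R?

7 + 8 + 11 + 5 = 31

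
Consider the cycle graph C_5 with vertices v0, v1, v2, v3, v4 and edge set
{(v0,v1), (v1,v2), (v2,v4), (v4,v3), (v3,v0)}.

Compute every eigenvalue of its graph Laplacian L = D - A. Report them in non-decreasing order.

The cycle graph C_n has Laplacian eigenvalues λ_k = 2 − 2cos(2πk/n), k = 0, 1, …, n−1. Here n = 5:
k=0: 2 − 2cos(0) = 0.0; k=1: 2 − 2cos(2π/5) = 1.382; k=2: 2 − 2cos(4π/5) = 3.618; k=3: 2 − 2cos(6π/5) = 3.618; k=4: 2 − 2cos(8π/5) = 1.382.
Laplacian eigenvalues (increasing order): [0.0, 1.382, 1.382, 3.618, 3.618]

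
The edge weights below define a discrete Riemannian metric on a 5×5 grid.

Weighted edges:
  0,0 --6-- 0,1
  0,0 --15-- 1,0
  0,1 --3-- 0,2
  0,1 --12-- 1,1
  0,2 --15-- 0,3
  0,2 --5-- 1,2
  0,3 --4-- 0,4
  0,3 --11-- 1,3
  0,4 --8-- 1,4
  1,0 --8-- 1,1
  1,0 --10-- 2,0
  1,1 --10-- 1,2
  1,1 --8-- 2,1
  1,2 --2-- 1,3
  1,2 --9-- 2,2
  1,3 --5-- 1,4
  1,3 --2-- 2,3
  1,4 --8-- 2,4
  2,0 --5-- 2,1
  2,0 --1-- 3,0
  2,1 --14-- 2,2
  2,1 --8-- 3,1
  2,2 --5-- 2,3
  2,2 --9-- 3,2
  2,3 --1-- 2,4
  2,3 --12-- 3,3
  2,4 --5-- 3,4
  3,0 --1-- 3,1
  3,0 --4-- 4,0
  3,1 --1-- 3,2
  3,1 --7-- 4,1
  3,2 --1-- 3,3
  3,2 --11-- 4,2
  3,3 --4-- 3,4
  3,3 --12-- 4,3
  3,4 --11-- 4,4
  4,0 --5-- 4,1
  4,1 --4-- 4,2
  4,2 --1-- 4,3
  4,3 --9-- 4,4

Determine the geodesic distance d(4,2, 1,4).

Shortest path: 4,2 → 3,2 → 3,3 → 3,4 → 2,4 → 1,4, total weight = 29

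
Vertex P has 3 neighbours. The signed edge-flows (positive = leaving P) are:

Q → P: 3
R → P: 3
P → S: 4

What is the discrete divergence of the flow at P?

Divergence = sum of outgoing flows = (-3) + (-3) + 4 = -2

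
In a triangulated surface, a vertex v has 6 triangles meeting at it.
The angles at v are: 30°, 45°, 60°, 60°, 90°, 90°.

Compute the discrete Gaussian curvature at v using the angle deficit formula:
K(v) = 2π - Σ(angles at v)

Sum of angles = 375°. K = 360° - 375° = -15°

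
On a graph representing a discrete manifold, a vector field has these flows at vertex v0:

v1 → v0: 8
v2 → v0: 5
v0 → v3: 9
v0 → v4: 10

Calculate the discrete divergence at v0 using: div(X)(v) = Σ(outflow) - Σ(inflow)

Divergence = sum of outgoing flows = (-8) + (-5) + 9 + 10 = 6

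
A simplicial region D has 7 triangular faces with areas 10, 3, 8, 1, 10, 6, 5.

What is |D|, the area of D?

10 + 3 + 8 + 1 + 10 + 6 + 5 = 43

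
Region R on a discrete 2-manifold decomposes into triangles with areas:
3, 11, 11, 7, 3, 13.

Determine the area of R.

3 + 11 + 11 + 7 + 3 + 13 = 48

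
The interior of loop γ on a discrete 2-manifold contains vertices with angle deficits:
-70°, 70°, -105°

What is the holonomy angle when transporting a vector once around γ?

Holonomy = total enclosed curvature = (-70°) + 70° + (-105°) = -105°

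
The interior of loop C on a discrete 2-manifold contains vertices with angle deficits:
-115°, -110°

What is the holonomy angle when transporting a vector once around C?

Holonomy = total enclosed curvature = (-115°) + (-110°) = -225°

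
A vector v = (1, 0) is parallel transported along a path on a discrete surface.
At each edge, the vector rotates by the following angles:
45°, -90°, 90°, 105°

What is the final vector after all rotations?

Total rotation: 45° + (-90°) + 90° + 105° = 150°. Final vector: (-0.8660, 0.5000)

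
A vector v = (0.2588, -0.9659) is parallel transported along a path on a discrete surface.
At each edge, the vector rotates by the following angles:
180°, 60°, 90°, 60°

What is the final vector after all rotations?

Total rotation: 180° + 60° + 90° + 60° = 390° ≡ 30° (mod 360°). Final vector: (0.7071, -0.7071)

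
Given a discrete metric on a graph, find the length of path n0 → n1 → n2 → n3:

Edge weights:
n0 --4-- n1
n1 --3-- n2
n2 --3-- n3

Arc length = 4 + 3 + 3 = 10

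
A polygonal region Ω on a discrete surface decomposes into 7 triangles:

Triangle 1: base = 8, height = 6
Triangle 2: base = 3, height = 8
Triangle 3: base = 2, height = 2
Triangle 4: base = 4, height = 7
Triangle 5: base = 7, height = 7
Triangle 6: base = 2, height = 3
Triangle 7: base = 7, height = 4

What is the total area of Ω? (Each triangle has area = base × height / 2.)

(1/2)×8×6 + (1/2)×3×8 + (1/2)×2×2 + (1/2)×4×7 + (1/2)×7×7 + (1/2)×2×3 + (1/2)×7×4 = 93.5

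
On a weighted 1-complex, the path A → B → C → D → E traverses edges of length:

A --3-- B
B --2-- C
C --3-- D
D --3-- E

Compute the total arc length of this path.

Arc length = 3 + 2 + 3 + 3 = 11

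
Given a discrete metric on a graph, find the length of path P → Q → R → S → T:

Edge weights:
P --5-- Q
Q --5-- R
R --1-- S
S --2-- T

Arc length = 5 + 5 + 1 + 2 = 13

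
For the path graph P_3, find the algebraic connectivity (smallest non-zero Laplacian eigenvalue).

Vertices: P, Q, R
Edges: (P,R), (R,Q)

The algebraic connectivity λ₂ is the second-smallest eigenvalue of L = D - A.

The path graph P_n has Laplacian eigenvalues λ_k = 2 − 2cos(kπ/n), k = 0, 1, …, n−1. Here n = 3:
k=0: 2 − 2cos(0) = 0.0; k=1: 2 − 2cos(π/3) = 1.0; k=2: 2 − 2cos(2π/3) = 3.0.
Laplacian eigenvalues: [0.0, 1.0, 3.0]. Algebraic connectivity (smallest non-zero eigenvalue) = 1.0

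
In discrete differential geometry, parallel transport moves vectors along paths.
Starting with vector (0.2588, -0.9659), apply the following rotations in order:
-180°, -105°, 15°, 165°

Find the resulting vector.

Total rotation: (-180°) + (-105°) + 15° + 165° = -105°. Final vector: (-1, 0)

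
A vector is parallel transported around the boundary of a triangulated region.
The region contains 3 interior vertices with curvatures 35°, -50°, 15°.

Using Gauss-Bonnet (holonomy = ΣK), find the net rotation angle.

Holonomy = total enclosed curvature = 35° + (-50°) + 15° = 0°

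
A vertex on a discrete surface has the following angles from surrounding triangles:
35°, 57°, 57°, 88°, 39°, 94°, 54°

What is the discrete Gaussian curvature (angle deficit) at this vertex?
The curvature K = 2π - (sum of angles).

Sum of angles = 424°. K = 360° - 424° = -64° = -16π/45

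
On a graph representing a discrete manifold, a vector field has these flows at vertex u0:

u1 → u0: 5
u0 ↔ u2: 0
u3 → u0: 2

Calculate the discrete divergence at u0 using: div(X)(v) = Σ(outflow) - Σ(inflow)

Divergence = sum of outgoing flows = (-5) + 0 + (-2) = -7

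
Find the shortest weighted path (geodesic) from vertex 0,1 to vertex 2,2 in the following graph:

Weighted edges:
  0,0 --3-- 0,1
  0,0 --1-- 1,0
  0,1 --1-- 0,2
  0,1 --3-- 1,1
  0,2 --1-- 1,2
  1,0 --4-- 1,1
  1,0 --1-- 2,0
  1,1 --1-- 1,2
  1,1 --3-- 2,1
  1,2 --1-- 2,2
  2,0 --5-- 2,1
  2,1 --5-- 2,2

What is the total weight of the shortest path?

Shortest path: 0,1 → 0,2 → 1,2 → 2,2, total weight = 3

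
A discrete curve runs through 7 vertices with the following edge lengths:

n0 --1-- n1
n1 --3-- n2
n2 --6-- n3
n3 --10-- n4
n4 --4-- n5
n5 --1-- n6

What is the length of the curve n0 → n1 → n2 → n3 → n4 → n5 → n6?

Arc length = 1 + 3 + 6 + 10 + 4 + 1 = 25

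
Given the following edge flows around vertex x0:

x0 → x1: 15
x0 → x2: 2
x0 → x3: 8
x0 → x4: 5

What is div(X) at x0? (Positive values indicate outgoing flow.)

Divergence = sum of outgoing flows = 15 + 2 + 8 + 5 = 30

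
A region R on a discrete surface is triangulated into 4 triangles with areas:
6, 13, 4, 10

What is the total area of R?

6 + 13 + 4 + 10 = 33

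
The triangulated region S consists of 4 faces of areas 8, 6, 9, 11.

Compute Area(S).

8 + 6 + 9 + 11 = 34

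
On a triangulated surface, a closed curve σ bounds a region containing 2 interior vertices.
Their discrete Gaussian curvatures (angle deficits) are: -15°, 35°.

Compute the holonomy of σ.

Holonomy = total enclosed curvature = (-15°) + 35° = 20°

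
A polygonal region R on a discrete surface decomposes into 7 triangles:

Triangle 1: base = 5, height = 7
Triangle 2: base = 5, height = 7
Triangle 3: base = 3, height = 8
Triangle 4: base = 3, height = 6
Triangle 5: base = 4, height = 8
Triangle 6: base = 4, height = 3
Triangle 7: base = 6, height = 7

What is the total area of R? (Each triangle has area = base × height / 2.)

(1/2)×5×7 + (1/2)×5×7 + (1/2)×3×8 + (1/2)×3×6 + (1/2)×4×8 + (1/2)×4×3 + (1/2)×6×7 = 99.0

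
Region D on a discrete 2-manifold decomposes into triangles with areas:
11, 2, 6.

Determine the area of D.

11 + 2 + 6 = 19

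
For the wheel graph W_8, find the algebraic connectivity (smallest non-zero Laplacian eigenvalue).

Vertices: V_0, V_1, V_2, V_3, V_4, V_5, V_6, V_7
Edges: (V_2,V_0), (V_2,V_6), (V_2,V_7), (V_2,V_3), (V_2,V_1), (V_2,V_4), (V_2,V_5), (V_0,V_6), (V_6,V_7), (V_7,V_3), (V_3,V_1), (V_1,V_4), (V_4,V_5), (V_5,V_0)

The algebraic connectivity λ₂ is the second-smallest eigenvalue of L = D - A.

The wheel W_8 is the join K_1 ∨ C_7 (a hub joined to every vertex of a cycle of length 7). For a join G ∨ H (G on p vertices, H on q vertices) the Laplacian spectrum is 0, p+q, the eigenvalues of L(G) other than one 0 each shifted by +q, and the eigenvalues of L(H) other than one 0 each shifted by +p. With G = K_1 (p = 1, nothing left after dropping its 0) and H = C_7 (q = 7, eigenvalues 2 − 2cos(2πk/7), k = 0, …, 6; drop k = 0), the spectrum of W_8 is 0, 8, and 1 + (2 − 2cos(2πk/7)) = 3 − 2cos(2πk/7) for k = 1, …, 6:
k=1: 3 − 2cos(2π/7) = 1.753; k=2: 3 − 2cos(4π/7) = 3.445; k=3: 3 − 2cos(6π/7) = 4.8019; k=4: 3 − 2cos(8π/7) = 4.8019; k=5: 3 − 2cos(10π/7) = 3.445; k=6: 3 − 2cos(12π/7) = 1.753.
Laplacian eigenvalues: [0.0, 1.753, 1.753, 3.445, 3.445, 4.8019, 4.8019, 8.0]. Algebraic connectivity (smallest non-zero eigenvalue) = 1.753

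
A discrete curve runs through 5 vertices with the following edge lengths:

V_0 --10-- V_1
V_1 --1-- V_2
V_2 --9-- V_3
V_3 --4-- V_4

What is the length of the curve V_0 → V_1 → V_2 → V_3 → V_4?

Arc length = 10 + 1 + 9 + 4 = 24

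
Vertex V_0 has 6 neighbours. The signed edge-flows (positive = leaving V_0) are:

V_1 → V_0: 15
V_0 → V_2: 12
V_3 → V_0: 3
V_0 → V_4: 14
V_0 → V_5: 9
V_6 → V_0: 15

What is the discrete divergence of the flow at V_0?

Divergence = sum of outgoing flows = (-15) + 12 + (-3) + 14 + 9 + (-15) = 2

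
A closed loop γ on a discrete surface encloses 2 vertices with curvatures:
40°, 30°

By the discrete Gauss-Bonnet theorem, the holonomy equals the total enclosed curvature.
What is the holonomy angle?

Holonomy = total enclosed curvature = 40° + 30° = 70°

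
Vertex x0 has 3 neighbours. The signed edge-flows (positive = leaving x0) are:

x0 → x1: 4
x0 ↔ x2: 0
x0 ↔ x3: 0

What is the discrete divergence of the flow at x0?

Divergence = sum of outgoing flows = 4 + 0 + 0 = 4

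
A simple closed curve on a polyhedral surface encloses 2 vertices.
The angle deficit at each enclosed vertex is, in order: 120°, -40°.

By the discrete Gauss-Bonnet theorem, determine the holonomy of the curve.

Holonomy = total enclosed curvature = 120° + (-40°) = 80°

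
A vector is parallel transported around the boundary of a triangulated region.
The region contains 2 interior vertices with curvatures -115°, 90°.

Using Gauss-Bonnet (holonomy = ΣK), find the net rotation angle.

Holonomy = total enclosed curvature = (-115°) + 90° = -25°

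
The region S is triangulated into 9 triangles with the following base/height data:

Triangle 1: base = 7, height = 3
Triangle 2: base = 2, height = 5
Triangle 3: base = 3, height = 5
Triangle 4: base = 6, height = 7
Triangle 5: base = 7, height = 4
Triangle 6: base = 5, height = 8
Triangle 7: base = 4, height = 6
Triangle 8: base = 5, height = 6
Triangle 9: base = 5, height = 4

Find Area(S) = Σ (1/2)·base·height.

(1/2)×7×3 + (1/2)×2×5 + (1/2)×3×5 + (1/2)×6×7 + (1/2)×7×4 + (1/2)×5×8 + (1/2)×4×6 + (1/2)×5×6 + (1/2)×5×4 = 115.0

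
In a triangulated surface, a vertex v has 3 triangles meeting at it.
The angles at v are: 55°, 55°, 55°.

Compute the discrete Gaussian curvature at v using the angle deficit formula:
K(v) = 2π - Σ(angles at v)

Sum of angles = 165°. K = 360° - 165° = 195°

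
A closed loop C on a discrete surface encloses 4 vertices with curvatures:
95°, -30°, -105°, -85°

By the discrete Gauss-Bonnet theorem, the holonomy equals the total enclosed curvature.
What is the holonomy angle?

Holonomy = total enclosed curvature = 95° + (-30°) + (-105°) + (-85°) = -125°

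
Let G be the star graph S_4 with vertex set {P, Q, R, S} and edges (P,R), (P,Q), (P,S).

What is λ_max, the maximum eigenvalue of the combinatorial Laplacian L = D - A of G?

The star S_4 is the complete bipartite graph K_{1,3} (one hub of degree 3, 3 leaves of degree 1). The Laplacian spectrum of K_{p,q} is 0, p (multiplicity q−1), q (multiplicity p−1), p+q. With p = 1, q = 3: 0 once, 1 with multiplicity 2, and 4 once. (Check: trace L = sum of degrees = 6 = 2·1 + 4.)
Laplacian eigenvalues: [0.0, 1.0, 1.0, 4.0]. Largest eigenvalue (spectral radius) = 4.0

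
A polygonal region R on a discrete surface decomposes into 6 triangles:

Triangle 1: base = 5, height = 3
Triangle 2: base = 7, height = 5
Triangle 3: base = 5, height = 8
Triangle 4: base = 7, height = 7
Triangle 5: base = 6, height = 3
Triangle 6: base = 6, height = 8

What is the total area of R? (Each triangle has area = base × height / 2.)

(1/2)×5×3 + (1/2)×7×5 + (1/2)×5×8 + (1/2)×7×7 + (1/2)×6×3 + (1/2)×6×8 = 102.5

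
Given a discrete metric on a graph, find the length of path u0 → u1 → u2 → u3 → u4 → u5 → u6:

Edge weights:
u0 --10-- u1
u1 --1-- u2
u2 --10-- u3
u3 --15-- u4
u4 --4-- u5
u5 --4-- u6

Arc length = 10 + 1 + 10 + 15 + 4 + 4 = 44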